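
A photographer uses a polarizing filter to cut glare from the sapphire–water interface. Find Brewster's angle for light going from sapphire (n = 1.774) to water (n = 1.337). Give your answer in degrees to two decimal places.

θ_B ≈ 37.00°

At Brewster's angle the reflected and refracted rays are perpendicular, which with Snell's law gives tan θ_B = n₂/n₁.
tan θ_B = n₂/n₁ = 1.337/1.774 = 0.7537.
So θ_B = arctan 0.7537 = 37.00°.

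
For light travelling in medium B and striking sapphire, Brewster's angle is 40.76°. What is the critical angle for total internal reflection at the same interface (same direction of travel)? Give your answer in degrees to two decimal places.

θ_c ≈ 59.54°

n₂/n₁ = tan 40.76° = 0.8620; the critical angle satisfies sin θ_c = n₂/n₁.
θ_c = arcsin(0.8620) = 59.54°.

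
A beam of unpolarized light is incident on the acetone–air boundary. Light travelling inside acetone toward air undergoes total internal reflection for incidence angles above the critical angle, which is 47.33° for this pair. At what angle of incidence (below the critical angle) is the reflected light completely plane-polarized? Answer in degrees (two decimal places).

θ_B ≈ 36.33°

n₂/n₁ = sin θ_c = sin 47.33° = 0.7353.
tan θ_B equals the same ratio, so θ_B = arctan(0.7353) = 36.33°.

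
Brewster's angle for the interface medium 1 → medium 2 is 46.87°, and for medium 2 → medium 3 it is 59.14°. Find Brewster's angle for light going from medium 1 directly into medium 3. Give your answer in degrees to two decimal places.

θ_B ≈ 60.76°

tan θ_B(1→2) = n₂/n₁ = tan 46.87° = 1.0675.
tan θ_B(2→3) = n₃/n₂ = tan 59.14° = 1.6735.
Multiplying, n₃/n₁ = 1.0675 × 1.6735 = 1.7865, and θ_B(1→3) = arctan 1.7865 = 60.76°.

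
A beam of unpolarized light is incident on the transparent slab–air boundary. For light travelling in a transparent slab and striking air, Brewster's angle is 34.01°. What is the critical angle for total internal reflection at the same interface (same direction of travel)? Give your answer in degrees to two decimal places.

θ_c ≈ 42.44°

From Brewster, n₂/n₁ = tan θ_B = tan 34.01° = 0.6748.
Then sin θ_c = n₂/n₁ = 0.6748, so θ_c = arcsin 0.6748 = 42.44°.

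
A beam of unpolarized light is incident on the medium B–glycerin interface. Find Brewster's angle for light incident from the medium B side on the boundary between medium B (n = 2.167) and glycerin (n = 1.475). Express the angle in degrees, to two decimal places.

At Brewster's angle the reflected and refracted rays are perpendicular, which with Snell's law gives tan θ_B = n₂/n₁.
Brewster's condition: tan θ_B = n₂/n₁ = 1.475/2.167 = 0.6807. Taking the arctangent, θ_B = 34.24°.

θ_B ≈ 34.24°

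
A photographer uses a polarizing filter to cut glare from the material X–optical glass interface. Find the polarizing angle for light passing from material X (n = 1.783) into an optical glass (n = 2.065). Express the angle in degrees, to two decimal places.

θ_B ≈ 49.19°

The reflected p-component vanishes when tan θ_B = n₂/n₁.
tan θ_B = n₂/n₁ = 2.065/1.783 = 1.1582.
So θ_B = arctan 1.1582 = 49.19°.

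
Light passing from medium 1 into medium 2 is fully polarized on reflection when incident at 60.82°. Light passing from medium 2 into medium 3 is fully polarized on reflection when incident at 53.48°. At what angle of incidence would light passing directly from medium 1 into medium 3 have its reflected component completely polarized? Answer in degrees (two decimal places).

Each Brewster angle gives a ratio: n₂/n₁ = tan 60.82° = 1.7908, n₃/n₂ = tan 53.48° = 1.3504.
Multiplying, n₃/n₁ = 1.7908 × 1.3504 = 2.4183, and θ_B(1→3) = arctan 2.4183 = 67.53°.

θ_B ≈ 67.53°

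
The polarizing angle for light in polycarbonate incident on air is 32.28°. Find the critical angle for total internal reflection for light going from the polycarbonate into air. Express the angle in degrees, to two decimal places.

θ_c ≈ 39.17°

From Brewster, n₂/n₁ = tan θ_B = tan 32.28° = 0.6317.
Then sin θ_c = n₂/n₁ = 0.6317, so θ_c = arcsin 0.6317 = 39.17°.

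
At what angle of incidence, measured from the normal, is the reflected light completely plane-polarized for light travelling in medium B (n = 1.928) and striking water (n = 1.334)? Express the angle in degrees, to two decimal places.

θ_B ≈ 34.68°

tan θ_B = n₂/n₁ = 1.334/1.928 = 0.6919.
So θ_B = arctan 0.6919 = 34.68°.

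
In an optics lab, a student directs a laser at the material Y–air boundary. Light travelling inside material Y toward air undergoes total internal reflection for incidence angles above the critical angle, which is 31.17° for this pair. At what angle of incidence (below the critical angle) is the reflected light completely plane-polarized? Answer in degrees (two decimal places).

θ_B ≈ 27.37°

sin θ_c = n₂/n₁, so n₂/n₁ = sin 31.17° = 0.5176.
Brewster: tan θ_B = n₂/n₁ = 0.5176.
θ_B = arctan(0.5176) = 27.37°.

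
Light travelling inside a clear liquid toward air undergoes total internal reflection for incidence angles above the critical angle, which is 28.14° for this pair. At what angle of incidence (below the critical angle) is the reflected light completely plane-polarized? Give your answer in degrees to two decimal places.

At the critical angle sin θ_c = n₂/n₁, giving n₂/n₁ = sin 28.14° = 0.4716.
Then tan θ_B = n₂/n₁ = 0.4716, so θ_B = arctan 0.4716 = 25.25°.

θ_B ≈ 25.25°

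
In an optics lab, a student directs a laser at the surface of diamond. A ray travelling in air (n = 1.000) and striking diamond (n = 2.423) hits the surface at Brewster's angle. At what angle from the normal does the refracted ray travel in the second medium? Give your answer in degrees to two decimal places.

θ_t ≈ 22.43°

First find Brewster's angle: tan θ_B = 2.423/1.000 = 2.4230, giving θ_B = 67.57°.
At Brewster's angle the reflected and refracted rays are perpendicular, so θ_t = 90° − θ_B = 90° − 67.57° = 22.43°.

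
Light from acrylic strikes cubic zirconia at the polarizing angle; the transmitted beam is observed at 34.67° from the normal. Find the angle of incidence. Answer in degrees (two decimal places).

Since the reflected and refracted rays are at right angles at the polarizing angle, θ_B + θ_t = 90°.
So θ_B = 90° − θ_t = 90° − 34.67° = 55.33°.

θ_B ≈ 55.33°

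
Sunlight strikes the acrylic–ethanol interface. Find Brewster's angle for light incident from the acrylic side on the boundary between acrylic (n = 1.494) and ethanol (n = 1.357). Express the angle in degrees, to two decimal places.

θ_B ≈ 42.25°

tan θ_B = n₂/n₁ = 1.357/1.494 = 0.9083.
θ_B = arctan(0.9083) = 42.25°.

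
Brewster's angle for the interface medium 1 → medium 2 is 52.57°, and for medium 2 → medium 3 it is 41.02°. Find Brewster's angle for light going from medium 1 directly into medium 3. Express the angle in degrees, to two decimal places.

Each Brewster angle gives a ratio: n₂/n₁ = tan 52.57° = 1.3065, n₃/n₂ = tan 41.02° = 0.8699.
So n₃/n₁ = (n₂/n₁)(n₃/n₂) = 1.3065 × 0.8699 = 1.1365.
θ_B(1→3) = arctan(1.1365) = 48.66°.

θ_B ≈ 48.66°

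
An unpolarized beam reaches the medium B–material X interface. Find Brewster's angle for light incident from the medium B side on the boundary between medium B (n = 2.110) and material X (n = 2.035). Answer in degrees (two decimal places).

Here n₂/n₁ = 2.035/2.110 = 0.9645, and Brewster's law gives tan θ_B = n₂/n₁. Taking the arctangent, θ_B = 43.96°.

θ_B ≈ 43.96°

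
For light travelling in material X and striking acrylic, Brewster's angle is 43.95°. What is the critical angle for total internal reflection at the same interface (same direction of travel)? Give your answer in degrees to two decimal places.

tan θ_B = n₂/n₁ = tan 43.95° = 0.9640.
Total internal reflection: sin θ_c = n₂/n₁ = 0.9640.
θ_c = arcsin(0.9640) = 74.58°.

θ_c ≈ 74.58°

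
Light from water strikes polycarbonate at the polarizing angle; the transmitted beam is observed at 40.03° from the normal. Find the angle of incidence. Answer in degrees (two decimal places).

θ_B ≈ 49.97°

Brewster's condition makes the reflected and refracted beams perpendicular: θ_B + θ_t = 90°.
θ_B = 90° − 40.03° = 49.97°.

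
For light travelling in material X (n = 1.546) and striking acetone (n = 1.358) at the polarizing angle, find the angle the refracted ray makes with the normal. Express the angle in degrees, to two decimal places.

θ_t ≈ 48.70°

First find Brewster's angle: tan θ_B = 1.358/1.546 = 0.8784, giving θ_B = 41.30°.
Since θ_B + θ_t = 90° at Brewster incidence, θ_t = 90° − 41.30° = 48.70°.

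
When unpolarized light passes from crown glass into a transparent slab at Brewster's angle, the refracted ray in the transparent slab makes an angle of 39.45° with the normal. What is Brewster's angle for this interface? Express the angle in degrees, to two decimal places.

Brewster's condition makes the reflected and refracted beams perpendicular: θ_B + θ_t = 90°.
θ_B = 90° − 39.45° = 50.55°.

θ_B ≈ 50.55°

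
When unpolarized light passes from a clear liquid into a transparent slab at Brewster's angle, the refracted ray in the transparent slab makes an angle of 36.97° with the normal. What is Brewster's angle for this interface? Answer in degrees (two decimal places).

Since the reflected and refracted rays are at right angles at the polarizing angle, θ_B + θ_t = 90°.
θ_B = 90° − 36.97° = 53.03°.

θ_B ≈ 53.03°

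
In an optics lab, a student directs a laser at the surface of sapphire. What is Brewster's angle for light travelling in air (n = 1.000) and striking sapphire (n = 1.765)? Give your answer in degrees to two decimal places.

θ_B ≈ 60.47°

tan θ_B = n₂/n₁ = 1.765/1.000 = 1.7650.
So θ_B = arctan 1.7650 = 60.47°.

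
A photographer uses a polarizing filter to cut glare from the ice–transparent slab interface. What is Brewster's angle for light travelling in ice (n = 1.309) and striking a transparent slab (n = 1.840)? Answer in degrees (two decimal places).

Brewster's condition: tan θ_B = n₂/n₁ = 1.840/1.309 = 1.4057.
So θ_B = arctan 1.4057 = 54.57°.

θ_B ≈ 54.57°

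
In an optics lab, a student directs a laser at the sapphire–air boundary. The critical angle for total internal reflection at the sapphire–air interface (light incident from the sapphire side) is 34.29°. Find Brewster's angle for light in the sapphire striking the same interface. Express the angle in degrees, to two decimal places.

θ_B ≈ 29.40°

n₂/n₁ = sin θ_c = sin 34.29° = 0.5634.
tan θ_B equals the same ratio, so θ_B = arctan(0.5634) = 29.40°.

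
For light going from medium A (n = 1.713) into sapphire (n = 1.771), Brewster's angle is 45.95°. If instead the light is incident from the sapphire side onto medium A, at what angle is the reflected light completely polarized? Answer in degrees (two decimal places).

tan θ_B' = n₁/n₂ = 1/tan θ_B, so θ_B' = 90° − θ_B.
θ_B' = 90° − 45.95° = 44.05°.

θ_B' ≈ 44.05°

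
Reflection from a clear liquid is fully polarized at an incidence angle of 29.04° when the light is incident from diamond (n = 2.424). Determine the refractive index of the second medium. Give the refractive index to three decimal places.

Full polarization of the reflected beam means tan θ_B = n₂/n₁, where n₁ is the incident medium (diamond).
n₂ = n₁ tan θ_B = 2.424 × tan 29.04° = 1.346.

n ≈ 1.346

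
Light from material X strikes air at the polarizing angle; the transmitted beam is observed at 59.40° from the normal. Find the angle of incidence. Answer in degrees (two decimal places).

Since the reflected and refracted rays are at right angles at the polarizing angle, θ_B + θ_t = 90°.
So θ_B = 90° − θ_t = 90° − 59.40° = 30.60°.

θ_B ≈ 30.60°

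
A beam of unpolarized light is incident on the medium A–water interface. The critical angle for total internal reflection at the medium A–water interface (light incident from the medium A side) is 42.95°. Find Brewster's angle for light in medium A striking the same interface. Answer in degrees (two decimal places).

θ_B ≈ 34.27°

n₂/n₁ = sin θ_c = sin 42.95° = 0.6814.
tan θ_B equals the same ratio, so θ_B = arctan(0.6814) = 34.27°.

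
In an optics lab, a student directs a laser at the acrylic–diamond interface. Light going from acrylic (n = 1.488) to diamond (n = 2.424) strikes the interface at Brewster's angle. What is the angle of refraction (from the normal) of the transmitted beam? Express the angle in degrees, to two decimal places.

First find Brewster's angle: tan θ_B = 2.424/1.488 = 1.6290, giving θ_B = 58.46°.
At Brewster's angle the reflected and refracted rays are perpendicular, so θ_t = 90° − θ_B = 90° − 58.46° = 31.54°.

θ_t ≈ 31.54°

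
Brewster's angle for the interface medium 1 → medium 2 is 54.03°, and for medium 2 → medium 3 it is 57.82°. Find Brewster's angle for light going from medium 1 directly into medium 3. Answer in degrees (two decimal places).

θ_B ≈ 65.46°

Each Brewster angle gives a ratio: n₂/n₁ = tan 54.03° = 1.3779, n₃/n₂ = tan 57.82° = 1.5892.
n₃/n₁ = 2.1898. Then tan θ_B(1→3) = n₃/n₁, so θ_B(1→3) = arctan(2.1898) = 65.46°.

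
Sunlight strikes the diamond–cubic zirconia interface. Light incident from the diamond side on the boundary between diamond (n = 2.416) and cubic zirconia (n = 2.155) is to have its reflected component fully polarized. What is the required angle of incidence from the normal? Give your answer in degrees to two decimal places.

At Brewster's angle the reflected and refracted rays are perpendicular, which with Snell's law gives tan θ_B = n₂/n₁.
Here n₂/n₁ = 2.155/2.416 = 0.8920, and Brewster's law gives tan θ_B = n₂/n₁. Taking the arctangent, θ_B = 41.73°.

θ_B ≈ 41.73°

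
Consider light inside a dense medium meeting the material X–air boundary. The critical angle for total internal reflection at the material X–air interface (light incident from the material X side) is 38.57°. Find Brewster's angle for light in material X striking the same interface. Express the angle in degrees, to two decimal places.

θ_B ≈ 31.94°

sin θ_c = n₂/n₁, so n₂/n₁ = sin 38.57° = 0.6235.
Brewster: tan θ_B = n₂/n₁ = 0.6235.
θ_B = arctan(0.6235) = 31.94°.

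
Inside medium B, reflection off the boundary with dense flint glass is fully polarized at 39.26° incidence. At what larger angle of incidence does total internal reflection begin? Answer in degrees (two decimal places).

n₂/n₁ = tan 39.26° = 0.8173; the critical angle satisfies sin θ_c = n₂/n₁.
θ_c = arcsin(0.8173) = 54.82°.

θ_c ≈ 54.82°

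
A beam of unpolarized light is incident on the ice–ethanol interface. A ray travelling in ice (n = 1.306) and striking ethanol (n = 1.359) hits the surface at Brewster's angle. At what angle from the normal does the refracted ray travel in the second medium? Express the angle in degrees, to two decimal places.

First find Brewster's angle: tan θ_B = 1.359/1.306 = 1.0406, giving θ_B = 46.14°.
Since θ_B + θ_t = 90° at Brewster incidence, θ_t = 90° − 46.14° = 43.86°.

θ_t ≈ 43.86°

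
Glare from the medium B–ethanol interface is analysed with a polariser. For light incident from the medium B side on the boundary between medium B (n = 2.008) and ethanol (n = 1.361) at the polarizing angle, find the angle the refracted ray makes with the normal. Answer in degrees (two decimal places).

First find Brewster's angle: tan θ_B = 1.361/2.008 = 0.6778, giving θ_B = 34.13°.
The refracted ray is perpendicular to the reflected ray, so θ_t = 90° − θ_B = 55.87°.

θ_t ≈ 55.87°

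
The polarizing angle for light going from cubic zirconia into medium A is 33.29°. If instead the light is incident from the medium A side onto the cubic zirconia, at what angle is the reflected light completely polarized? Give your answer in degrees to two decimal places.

The two Brewster angles are complementary: θ_B' = 90° − θ_B = 90° − 33.29° = 56.71°.

θ_B' ≈ 56.71°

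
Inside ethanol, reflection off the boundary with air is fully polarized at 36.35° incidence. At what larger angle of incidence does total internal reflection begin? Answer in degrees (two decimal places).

θ_c ≈ 47.38°

tan θ_B = n₂/n₁ = tan 36.35° = 0.7359.
Total internal reflection: sin θ_c = n₂/n₁ = 0.7359.
θ_c = arcsin(0.7359) = 47.38°.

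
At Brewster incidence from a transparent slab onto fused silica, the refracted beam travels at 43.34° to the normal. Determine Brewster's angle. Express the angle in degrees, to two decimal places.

Brewster's condition makes the reflected and refracted beams perpendicular: θ_B + θ_t = 90°.
So θ_B = 90° − θ_t = 90° − 43.34° = 46.66°.

θ_B ≈ 46.66°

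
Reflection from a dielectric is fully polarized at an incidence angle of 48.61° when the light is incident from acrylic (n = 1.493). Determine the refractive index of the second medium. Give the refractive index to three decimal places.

Full polarization of the reflected beam means tan θ_B = n₂/n₁, where n₁ is the incident medium (acrylic).
n₂ = n₁ tan θ_B = 1.493 × tan 48.61° = 1.694.

n ≈ 1.694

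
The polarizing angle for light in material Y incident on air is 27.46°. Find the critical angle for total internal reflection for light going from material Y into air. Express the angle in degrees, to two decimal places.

θ_c ≈ 31.31°

tan θ_B = n₂/n₁ = tan 27.46° = 0.5197.
Total internal reflection: sin θ_c = n₂/n₁ = 0.5197.
θ_c = arcsin(0.5197) = 31.31°.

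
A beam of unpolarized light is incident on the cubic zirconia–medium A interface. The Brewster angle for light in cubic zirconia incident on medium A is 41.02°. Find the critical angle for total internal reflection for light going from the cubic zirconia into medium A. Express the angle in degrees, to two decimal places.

From Brewster, n₂/n₁ = tan θ_B = tan 41.02° = 0.8699.
Then sin θ_c = n₂/n₁ = 0.8699, so θ_c = arcsin 0.8699 = 60.45°.

θ_c ≈ 60.45°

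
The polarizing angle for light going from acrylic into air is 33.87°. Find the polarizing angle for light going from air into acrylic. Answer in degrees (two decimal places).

The two Brewster angles are complementary: θ_B' = 90° − θ_B = 90° − 33.87° = 56.13°.

θ_B' ≈ 56.13°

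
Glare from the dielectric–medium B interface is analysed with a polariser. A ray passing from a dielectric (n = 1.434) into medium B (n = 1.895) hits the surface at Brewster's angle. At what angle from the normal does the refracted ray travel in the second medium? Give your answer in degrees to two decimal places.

θ_t ≈ 37.12°

First find Brewster's angle: tan θ_B = 1.895/1.434 = 1.3215, giving θ_B = 52.88°.
Since θ_B + θ_t = 90° at Brewster incidence, θ_t = 90° − 52.88° = 37.12°.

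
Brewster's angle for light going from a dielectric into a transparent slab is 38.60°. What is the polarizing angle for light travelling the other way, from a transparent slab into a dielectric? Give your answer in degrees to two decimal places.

The two Brewster angles are complementary: θ_B' = 90° − θ_B = 90° − 38.60° = 51.40°.

θ_B' ≈ 51.40°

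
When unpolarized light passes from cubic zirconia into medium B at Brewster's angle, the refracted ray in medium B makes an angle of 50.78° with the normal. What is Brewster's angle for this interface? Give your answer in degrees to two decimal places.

θ_B ≈ 39.22°

At Brewster's angle the reflected and refracted rays are perpendicular, so θ_B + θ_t = 90°.
θ_B = 90° − 50.78° = 39.22°.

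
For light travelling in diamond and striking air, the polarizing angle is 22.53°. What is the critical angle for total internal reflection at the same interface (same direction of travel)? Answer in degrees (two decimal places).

θ_c ≈ 24.51°

From Brewster, n₂/n₁ = tan θ_B = tan 22.53° = 0.4148.
Then sin θ_c = n₂/n₁ = 0.4148, so θ_c = arcsin 0.4148 = 24.51°.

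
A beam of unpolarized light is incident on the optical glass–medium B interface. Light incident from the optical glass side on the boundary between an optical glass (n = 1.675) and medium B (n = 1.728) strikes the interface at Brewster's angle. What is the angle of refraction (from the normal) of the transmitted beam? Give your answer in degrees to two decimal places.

θ_t ≈ 44.11°

First find Brewster's angle: tan θ_B = 1.728/1.675 = 1.0316, giving θ_B = 45.89°.
Since θ_B + θ_t = 90° at Brewster incidence, θ_t = 90° − 45.89° = 44.11°.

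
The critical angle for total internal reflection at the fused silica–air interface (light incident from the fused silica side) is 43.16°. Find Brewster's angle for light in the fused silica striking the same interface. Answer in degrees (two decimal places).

sin θ_c = n₂/n₁, so n₂/n₁ = sin 43.16° = 0.6840.
Brewster: tan θ_B = n₂/n₁ = 0.6840.
θ_B = arctan(0.6840) = 34.37°.

θ_B ≈ 34.37°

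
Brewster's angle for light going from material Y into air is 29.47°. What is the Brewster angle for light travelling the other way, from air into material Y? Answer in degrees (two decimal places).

Reversing the direction swaps n₁ and n₂, so tan θ_B' = 1/tan θ_B and θ_B' = 90° − θ_B.
Hence θ_B' = 90° − 29.47° = 60.53°.

θ_B' ≈ 60.53°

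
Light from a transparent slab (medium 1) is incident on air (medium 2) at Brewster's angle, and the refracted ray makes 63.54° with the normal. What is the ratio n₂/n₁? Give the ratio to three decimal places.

n₂/n₁ ≈ 0.498

At Brewster incidence θ_B = 90° − θ_t = 90° − 63.54° = 26.46°.
Then n₂/n₁ = tan θ_B = tan 26.46° = 0.498.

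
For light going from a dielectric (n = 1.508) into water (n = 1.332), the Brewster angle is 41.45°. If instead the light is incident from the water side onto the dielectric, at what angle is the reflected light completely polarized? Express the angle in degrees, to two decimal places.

tan θ_B' = n₁/n₂ = 1/tan θ_B, so θ_B' = 90° − θ_B.
θ_B' = 90° − 41.45° = 48.55°.

θ_B' ≈ 48.55°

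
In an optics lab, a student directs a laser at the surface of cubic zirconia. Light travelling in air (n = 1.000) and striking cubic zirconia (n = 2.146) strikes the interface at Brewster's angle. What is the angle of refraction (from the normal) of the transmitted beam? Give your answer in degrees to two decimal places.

First find Brewster's angle: tan θ_B = 2.146/1.000 = 2.1460, giving θ_B = 65.02°.
Since θ_B + θ_t = 90° at Brewster incidence, θ_t = 90° − 65.02° = 24.98°.

θ_t ≈ 24.98°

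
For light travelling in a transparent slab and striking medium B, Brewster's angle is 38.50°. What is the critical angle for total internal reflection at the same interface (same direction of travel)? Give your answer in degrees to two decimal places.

From Brewster, n₂/n₁ = tan θ_B = tan 38.50° = 0.7954.
Then sin θ_c = n₂/n₁ = 0.7954, so θ_c = arcsin 0.7954 = 52.70°.

θ_c ≈ 52.70°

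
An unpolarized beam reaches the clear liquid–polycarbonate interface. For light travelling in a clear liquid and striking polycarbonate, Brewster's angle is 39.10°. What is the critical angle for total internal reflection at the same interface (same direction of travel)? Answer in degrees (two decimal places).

θ_c ≈ 54.36°

From Brewster, n₂/n₁ = tan θ_B = tan 39.10° = 0.8127.
Then sin θ_c = n₂/n₁ = 0.8127, so θ_c = arcsin 0.8127 = 54.36°.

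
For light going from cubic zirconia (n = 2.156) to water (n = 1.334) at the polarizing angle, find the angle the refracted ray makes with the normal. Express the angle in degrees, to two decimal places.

θ_t ≈ 58.25°

θ_B = arctan(n₂/n₁) = arctan(1.334/2.156) = 31.75°.
At Brewster's angle the reflected and refracted rays are perpendicular, so θ_t = 90° − θ_B = 90° − 31.75° = 58.25°.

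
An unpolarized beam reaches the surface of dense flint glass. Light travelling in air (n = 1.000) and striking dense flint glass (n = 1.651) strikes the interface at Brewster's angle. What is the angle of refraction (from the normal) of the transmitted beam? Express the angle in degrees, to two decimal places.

θ_t ≈ 31.20°

θ_B = arctan(n₂/n₁) = arctan(1.651/1.000) = 58.80°.
The refracted ray is perpendicular to the reflected ray, so θ_t = 90° − θ_B = 31.20°.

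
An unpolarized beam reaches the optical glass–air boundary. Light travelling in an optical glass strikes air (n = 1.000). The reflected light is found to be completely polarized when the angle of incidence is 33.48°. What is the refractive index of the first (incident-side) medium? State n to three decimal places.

n ≈ 1.512

Full polarization of the reflected beam means tan θ_B = n₂/n₁, where n₁ is the incident medium (an optical glass).
n₁ = n₂ / tan θ_B = 1.000 / tan 33.48° = 1.512.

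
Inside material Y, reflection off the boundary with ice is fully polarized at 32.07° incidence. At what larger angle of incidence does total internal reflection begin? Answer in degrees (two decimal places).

θ_c ≈ 38.80°

n₂/n₁ = tan 32.07° = 0.6266; the critical angle satisfies sin θ_c = n₂/n₁.
θ_c = arcsin(0.6266) = 38.80°.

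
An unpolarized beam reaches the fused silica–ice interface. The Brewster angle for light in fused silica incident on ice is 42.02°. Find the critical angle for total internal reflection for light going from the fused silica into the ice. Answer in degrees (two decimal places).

θ_c ≈ 64.29°

From Brewster, n₂/n₁ = tan θ_B = tan 42.02° = 0.9010.
Then sin θ_c = n₂/n₁ = 0.9010, so θ_c = arcsin 0.9010 = 64.29°.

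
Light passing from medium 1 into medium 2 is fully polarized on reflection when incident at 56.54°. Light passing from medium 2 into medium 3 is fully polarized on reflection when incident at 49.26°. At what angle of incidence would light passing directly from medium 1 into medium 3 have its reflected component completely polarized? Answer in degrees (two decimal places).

Each Brewster angle gives a ratio: n₂/n₁ = tan 56.54° = 1.5131, n₃/n₂ = tan 49.26° = 1.1610.
So n₃/n₁ = (n₂/n₁)(n₃/n₂) = 1.5131 × 1.1610 = 1.7567.
θ_B(1→3) = arctan(1.7567) = 60.35°.

θ_B ≈ 60.35°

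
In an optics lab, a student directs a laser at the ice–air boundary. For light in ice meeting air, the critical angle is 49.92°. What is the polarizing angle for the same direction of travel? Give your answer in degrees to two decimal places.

n₂/n₁ = sin θ_c = sin 49.92° = 0.7651.
tan θ_B equals the same ratio, so θ_B = arctan(0.7651) = 37.42°.

θ_B ≈ 37.42°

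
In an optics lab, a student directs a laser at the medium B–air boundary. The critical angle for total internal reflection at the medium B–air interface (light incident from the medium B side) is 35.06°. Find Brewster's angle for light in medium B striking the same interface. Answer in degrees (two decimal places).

θ_B ≈ 29.87°

At the critical angle sin θ_c = n₂/n₁, giving n₂/n₁ = sin 35.06° = 0.5744.
Then tan θ_B = n₂/n₁ = 0.5744, so θ_B = arctan 0.5744 = 29.87°.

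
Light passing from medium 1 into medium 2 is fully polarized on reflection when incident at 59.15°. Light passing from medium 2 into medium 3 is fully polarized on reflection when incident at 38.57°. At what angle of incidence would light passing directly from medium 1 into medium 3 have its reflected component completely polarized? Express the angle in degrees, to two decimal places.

θ_B ≈ 53.17°

n₂/n₁ = tan 59.15° = 1.6742 and n₃/n₂ = tan 38.57° = 0.7974.
n₃/n₁ = 1.3351. Then tan θ_B(1→3) = n₃/n₁, so θ_B(1→3) = arctan(1.3351) = 53.17°.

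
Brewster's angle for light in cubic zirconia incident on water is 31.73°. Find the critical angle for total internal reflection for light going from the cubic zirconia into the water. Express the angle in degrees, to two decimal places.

tan θ_B = n₂/n₁ = tan 31.73° = 0.6183.
Total internal reflection: sin θ_c = n₂/n₁ = 0.6183.
θ_c = arcsin(0.6183) = 38.19°.

θ_c ≈ 38.19°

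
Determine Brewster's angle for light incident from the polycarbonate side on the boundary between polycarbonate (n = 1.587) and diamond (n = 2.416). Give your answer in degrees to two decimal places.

At Brewster's angle the reflected and refracted rays are perpendicular, which with Snell's law gives tan θ_B = n₂/n₁.
tan θ_B = n₂/n₁ = 2.416/1.587 = 1.5224.
θ_B = arctan(1.5224) = 56.70°.

θ_B ≈ 56.70°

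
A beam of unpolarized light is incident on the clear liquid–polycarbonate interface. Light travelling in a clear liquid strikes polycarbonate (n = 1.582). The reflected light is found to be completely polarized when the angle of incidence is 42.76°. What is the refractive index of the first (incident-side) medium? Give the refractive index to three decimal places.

Full polarization of the reflected beam means tan θ_B = n₂/n₁, where n₁ is the incident medium (a clear liquid).
n₁ = n₂ / tan θ_B = 1.582 / tan 42.76° = 1.711.

n ≈ 1.711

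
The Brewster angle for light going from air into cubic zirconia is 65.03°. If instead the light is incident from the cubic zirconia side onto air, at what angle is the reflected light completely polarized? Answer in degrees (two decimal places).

tan θ_B' = n₁/n₂ = 1/tan θ_B, so θ_B' = 90° − θ_B.
θ_B' = 90° − 65.03° = 24.97°.

θ_B' ≈ 24.97°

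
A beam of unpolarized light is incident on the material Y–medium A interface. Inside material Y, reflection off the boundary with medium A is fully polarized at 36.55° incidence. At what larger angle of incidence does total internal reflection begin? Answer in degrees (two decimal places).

θ_c ≈ 47.84°

tan θ_B = n₂/n₁ = tan 36.55° = 0.7413.
Total internal reflection: sin θ_c = n₂/n₁ = 0.7413.
θ_c = arcsin(0.7413) = 47.84°.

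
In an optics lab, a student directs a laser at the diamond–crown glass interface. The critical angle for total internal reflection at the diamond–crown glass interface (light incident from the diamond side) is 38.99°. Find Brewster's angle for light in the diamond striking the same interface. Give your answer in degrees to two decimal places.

n₂/n₁ = sin θ_c = sin 38.99° = 0.6292.
tan θ_B equals the same ratio, so θ_B = arctan(0.6292) = 32.18°.

θ_B ≈ 32.18°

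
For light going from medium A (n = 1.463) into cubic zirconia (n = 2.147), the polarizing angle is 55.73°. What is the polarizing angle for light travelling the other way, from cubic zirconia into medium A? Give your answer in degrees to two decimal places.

Reversing the direction swaps n₁ and n₂, so tan θ_B' = 1/tan θ_B and θ_B' = 90° − θ_B.
Hence θ_B' = 90° − 55.73° = 34.27°.

θ_B' ≈ 34.27°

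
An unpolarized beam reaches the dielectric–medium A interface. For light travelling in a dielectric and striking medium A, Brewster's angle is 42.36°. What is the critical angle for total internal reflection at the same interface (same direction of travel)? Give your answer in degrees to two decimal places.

tan θ_B = n₂/n₁ = tan 42.36° = 0.9118.
Total internal reflection: sin θ_c = n₂/n₁ = 0.9118.
θ_c = arcsin(0.9118) = 65.76°.

θ_c ≈ 65.76°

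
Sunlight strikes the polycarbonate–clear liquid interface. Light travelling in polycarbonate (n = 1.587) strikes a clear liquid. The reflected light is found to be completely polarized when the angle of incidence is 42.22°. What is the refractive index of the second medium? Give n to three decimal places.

Brewster's law: tan θ_B = n₂/n₁ (light incident in polycarbonate, refracted into a clear liquid).
n₂ = n₁ tan θ_B = 1.587 × tan 42.22° = 1.440.

n ≈ 1.440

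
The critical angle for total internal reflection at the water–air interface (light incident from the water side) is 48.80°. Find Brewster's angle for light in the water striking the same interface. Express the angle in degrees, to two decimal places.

At the critical angle sin θ_c = n₂/n₁, giving n₂/n₁ = sin 48.80° = 0.7524.
Then tan θ_B = n₂/n₁ = 0.7524, so θ_B = arctan 0.7524 = 36.96°.

θ_B ≈ 36.96°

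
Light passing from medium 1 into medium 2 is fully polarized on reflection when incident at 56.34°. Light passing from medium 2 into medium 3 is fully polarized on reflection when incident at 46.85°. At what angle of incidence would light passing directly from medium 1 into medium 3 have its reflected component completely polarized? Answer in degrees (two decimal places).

θ_B ≈ 58.03°

n₂/n₁ = tan 56.34° = 1.5017 and n₃/n₂ = tan 46.85° = 1.0668.
n₃/n₁ = 1.6020. Then tan θ_B(1→3) = n₃/n₁, so θ_B(1→3) = arctan(1.6020) = 58.03°.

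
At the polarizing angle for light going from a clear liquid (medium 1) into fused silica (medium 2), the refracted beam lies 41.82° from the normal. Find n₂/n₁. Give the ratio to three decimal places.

At Brewster incidence θ_B = 90° − θ_t = 90° − 41.82° = 48.18°.
Then n₂/n₁ = tan θ_B = tan 48.18° = 1.118.

n₂/n₁ ≈ 1.118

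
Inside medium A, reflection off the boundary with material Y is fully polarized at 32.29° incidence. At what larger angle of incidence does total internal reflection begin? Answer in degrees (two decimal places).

θ_c ≈ 39.19°

n₂/n₁ = tan 32.29° = 0.6319; the critical angle satisfies sin θ_c = n₂/n₁.
θ_c = arcsin(0.6319) = 39.19°.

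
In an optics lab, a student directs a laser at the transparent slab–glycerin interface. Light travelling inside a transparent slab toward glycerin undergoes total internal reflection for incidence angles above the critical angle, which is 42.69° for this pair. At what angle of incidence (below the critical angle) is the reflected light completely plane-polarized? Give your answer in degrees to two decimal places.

θ_B ≈ 34.14°

sin θ_c = n₂/n₁, so n₂/n₁ = sin 42.69° = 0.6780.
Brewster: tan θ_B = n₂/n₁ = 0.6780.
θ_B = arctan(0.6780) = 34.14°.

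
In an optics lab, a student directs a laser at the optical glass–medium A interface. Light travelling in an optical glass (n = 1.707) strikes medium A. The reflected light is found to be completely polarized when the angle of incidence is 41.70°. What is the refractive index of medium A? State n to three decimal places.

n ≈ 1.521

Full polarization of the reflected beam means tan θ_B = n₂/n₁, where n₁ is the incident medium (an optical glass).
n₂ = n₁ tan θ_B = 1.707 × tan 41.70° = 1.521.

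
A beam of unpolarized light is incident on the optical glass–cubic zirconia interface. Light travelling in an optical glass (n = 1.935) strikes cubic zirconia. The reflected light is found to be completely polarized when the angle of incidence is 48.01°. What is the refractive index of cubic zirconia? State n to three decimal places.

n ≈ 2.150

Brewster's law: tan θ_B = n₂/n₁ (light incident in an optical glass, refracted into cubic zirconia).
n₂ = n₁ tan θ_B = 1.935 × tan 48.01° = 2.150.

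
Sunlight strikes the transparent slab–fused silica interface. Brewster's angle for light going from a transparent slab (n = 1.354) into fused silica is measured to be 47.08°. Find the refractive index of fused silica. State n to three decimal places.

n ≈ 1.456

Full polarization of the reflected beam means tan θ_B = n₂/n₁, where n₁ is the incident medium (a transparent slab).
n₂ = n₁ tan θ_B = 1.354 × tan 47.08° = 1.456.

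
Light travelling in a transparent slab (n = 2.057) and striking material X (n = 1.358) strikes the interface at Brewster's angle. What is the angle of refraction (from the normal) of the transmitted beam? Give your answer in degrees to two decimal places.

θ_B = arctan(n₂/n₁) = arctan(1.358/2.057) = 33.43°.
The refracted ray is perpendicular to the reflected ray, so θ_t = 90° − θ_B = 56.57°.

θ_t ≈ 56.57°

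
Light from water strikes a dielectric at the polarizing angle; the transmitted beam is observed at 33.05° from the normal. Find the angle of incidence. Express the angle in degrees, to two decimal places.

Brewster's condition makes the reflected and refracted beams perpendicular: θ_B + θ_t = 90°.
θ_B = 90° − 33.05° = 56.95°.

θ_B ≈ 56.95°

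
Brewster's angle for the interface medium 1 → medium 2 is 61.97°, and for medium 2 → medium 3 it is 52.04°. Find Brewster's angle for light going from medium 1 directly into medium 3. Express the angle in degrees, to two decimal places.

θ_B ≈ 67.44°

tan θ_B(1→2) = n₂/n₁ = tan 61.97° = 1.8784.
tan θ_B(2→3) = n₃/n₂ = tan 52.04° = 1.2818.
n₃/n₁ = 2.4076. Then tan θ_B(1→3) = n₃/n₁, so θ_B(1→3) = arctan(2.4076) = 67.44°.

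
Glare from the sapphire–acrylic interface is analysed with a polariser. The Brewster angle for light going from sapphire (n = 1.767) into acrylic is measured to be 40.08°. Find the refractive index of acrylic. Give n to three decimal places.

n ≈ 1.487

At the Brewster angle, tan θ_B = n₂/n₁ with n₁ on the incident side (sapphire) and n₂ on the transmitted side (acrylic).
n₂ = n₁ tan θ_B = 1.767 × tan 40.08° = 1.487.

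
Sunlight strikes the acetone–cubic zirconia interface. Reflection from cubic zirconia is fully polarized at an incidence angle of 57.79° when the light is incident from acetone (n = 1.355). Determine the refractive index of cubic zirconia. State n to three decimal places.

Brewster's law: tan θ_B = n₂/n₁ (light incident in acetone, refracted into cubic zirconia).
n₂ = n₁ tan θ_B = 1.355 × tan 57.79° = 2.151.

n ≈ 2.151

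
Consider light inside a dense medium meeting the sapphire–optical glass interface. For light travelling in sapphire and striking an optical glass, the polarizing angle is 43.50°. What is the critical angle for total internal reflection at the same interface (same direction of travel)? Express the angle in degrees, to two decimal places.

θ_c ≈ 71.62°

n₂/n₁ = tan 43.50° = 0.9490; the critical angle satisfies sin θ_c = n₂/n₁.
θ_c = arcsin(0.9490) = 71.62°.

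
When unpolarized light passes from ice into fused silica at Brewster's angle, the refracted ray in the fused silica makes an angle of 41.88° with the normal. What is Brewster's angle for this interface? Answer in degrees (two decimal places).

θ_B ≈ 48.12°

At Brewster's angle the reflected and refracted rays are perpendicular, so θ_B + θ_t = 90°.
θ_B = 90° − 41.88° = 48.12°.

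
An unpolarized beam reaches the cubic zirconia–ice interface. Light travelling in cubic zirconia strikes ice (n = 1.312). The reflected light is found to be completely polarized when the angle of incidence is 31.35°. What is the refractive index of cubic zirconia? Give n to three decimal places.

Full polarization of the reflected beam means tan θ_B = n₂/n₁, where n₁ is the incident medium (cubic zirconia).
n₁ = n₂ / tan θ_B = 1.312 / tan 31.35° = 2.154.

n ≈ 2.154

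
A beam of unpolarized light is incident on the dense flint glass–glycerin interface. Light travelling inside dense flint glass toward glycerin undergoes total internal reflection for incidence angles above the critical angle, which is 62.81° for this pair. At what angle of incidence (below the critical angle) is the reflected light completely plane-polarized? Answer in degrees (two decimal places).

θ_B ≈ 41.65°

At the critical angle sin θ_c = n₂/n₁, giving n₂/n₁ = sin 62.81° = 0.8895.
Then tan θ_B = n₂/n₁ = 0.8895, so θ_B = arctan 0.8895 = 41.65°.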